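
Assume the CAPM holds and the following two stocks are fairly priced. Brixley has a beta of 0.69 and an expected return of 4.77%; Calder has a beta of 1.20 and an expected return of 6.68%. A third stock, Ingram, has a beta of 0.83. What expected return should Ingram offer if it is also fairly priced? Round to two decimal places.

MRP (SML slope) = (6.68% − 4.77%) / (1.20 − 0.69) = 1.91% / 0.51 = 3.7451%
R_f (intercept) = 4.77% − 0.69 × 3.7451% = 2.1859%
E(R_Ingram) = R_f + β × MRP = 2.1859% + 0.83 × 3.7451% = 5.29%

5.29%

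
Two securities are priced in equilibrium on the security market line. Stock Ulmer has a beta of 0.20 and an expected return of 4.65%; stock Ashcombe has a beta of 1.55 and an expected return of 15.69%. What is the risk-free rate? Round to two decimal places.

Both satisfy E(R) = R_f + β·MRP, so the slope of the SML is
MRP = (15.69% − 4.65%) / (1.55 − 0.20) = 11.04% / 1.35 = 8.1778%
R_f = E(R_Ulmer) − β_Ulmer·MRP = 4.65% − 0.20 × 8.1778% = 3.0144%

3.01%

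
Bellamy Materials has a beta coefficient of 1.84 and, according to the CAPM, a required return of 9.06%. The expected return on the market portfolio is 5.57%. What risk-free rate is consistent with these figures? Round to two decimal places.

E(R) = R_f + β(E(R_m) − R_f) = R_f(1 − β) + β·E(R_m)
9.06% = R_f × (1 − 1.84) + 1.84 × 5.57%
9.06% = R_f × -0.84 + 10.2488%
R_f = (9.06% − 10.2488%) / -0.84 = 1.42%

1.42%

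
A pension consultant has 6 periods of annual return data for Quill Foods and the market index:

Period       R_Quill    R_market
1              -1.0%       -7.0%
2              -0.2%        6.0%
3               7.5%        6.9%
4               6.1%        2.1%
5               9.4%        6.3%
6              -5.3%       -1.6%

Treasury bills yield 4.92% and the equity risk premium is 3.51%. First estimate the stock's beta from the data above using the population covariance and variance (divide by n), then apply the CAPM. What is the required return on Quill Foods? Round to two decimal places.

Mean R_i = (-1.0 − 0.2 + 7.5 + 6.1 + 9.4 − 5.3) / 6 = 2.7500%
Mean R_m = (-7.0 + 6.0 + 6.9 + 2.1 + 6.3 − 1.6) / 6 = 2.1167%
Σ(R_i − R̄_i)(R_m − R̄_m) = 103.1350  ⇒  Cov = 103.1350 / 6 = 17.1892
Σ(R_m − R̄_m)² = 152.3883  ⇒  Var(R_m) = 152.3883 / 6 = 25.3981
β = Cov / Var(R_m) = 17.1892 / 25.3981 = 0.6768
E(R) = R_f + β × MRP = 4.92% + 0.6768 × 3.51% = 7.30%

7.30%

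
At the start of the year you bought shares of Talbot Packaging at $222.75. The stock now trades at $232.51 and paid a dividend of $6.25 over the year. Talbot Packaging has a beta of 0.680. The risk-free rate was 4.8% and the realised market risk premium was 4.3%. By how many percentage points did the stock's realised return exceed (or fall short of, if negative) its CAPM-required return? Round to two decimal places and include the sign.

Realised HPR = (P1 + D1 − P0) / P0 = (232.51 + 6.25 − 222.75) / 222.75 = 16.01 / 222.75 = 7.1874%
CAPM required = R_f + β·MRP = 4.8% + 0.680 × 4.3% = 7.7240%
α = realised − required = 7.1874% − 7.7240% = -0.54%

-0.54%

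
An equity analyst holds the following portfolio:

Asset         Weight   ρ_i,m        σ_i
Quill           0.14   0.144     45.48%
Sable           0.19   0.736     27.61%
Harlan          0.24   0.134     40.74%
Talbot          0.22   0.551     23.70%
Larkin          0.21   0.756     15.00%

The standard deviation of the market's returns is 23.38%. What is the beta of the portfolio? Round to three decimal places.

β_Quill = 0.144 × 45.48% / 23.38% = 0.2801
β_Sable = 0.736 × 27.61% / 23.38% = 0.8692
β_Harlan = 0.134 × 40.74% / 23.38% = 0.2335
β_Talbot = 0.551 × 23.70% / 23.38% = 0.5585
β_Larkin = 0.756 × 15.00% / 23.38% = 0.4850
β_P = Σ w_i β_i = 0.14×0.2801 + 0.19×0.8692 + 0.24×0.2335 + 0.22×0.5585 + 0.21×0.4850 = 0.4851

0.485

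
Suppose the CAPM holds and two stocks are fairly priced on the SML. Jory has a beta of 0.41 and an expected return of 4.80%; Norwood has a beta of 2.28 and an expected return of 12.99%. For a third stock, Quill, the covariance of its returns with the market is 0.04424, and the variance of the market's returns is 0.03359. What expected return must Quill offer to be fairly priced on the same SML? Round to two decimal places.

8.77%

MRP = (12.99% − 4.80%) / (2.28 − 0.41) = 4.3797%
R_f = 4.80% − 0.41 × 4.3797% = 3.0043%
β_Quill = Cov / Var(R_m) = 0.04424 / 0.03359 = 1.3171
E(R_Quill) = R_f + β × MRP = 3.0043% + 1.3171 × 4.3797% = 8.77%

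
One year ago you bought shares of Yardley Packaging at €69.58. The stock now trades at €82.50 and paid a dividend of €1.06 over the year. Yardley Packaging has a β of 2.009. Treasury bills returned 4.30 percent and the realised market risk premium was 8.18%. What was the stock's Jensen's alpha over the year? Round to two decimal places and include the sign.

Realised HPR = (P1 + D1 − P0) / P0 = (82.50 + 1.06 − 69.58) / 69.58 = 13.98 / 69.58 = 20.0920%
CAPM required = R_f + β·MRP = 4.30% + 2.009 × 8.18% = 20.73362%
α = realised − required = 20.0920% − 20.73362% = -0.64%

-0.64%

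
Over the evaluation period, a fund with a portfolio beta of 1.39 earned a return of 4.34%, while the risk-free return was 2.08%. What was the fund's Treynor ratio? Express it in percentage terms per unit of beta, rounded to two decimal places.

Treynor = (R_P − R_f) / β_P = (4.34% − 2.08%) / 1.3900 = 2.26% / 1.3900 = 1.63%

1.63%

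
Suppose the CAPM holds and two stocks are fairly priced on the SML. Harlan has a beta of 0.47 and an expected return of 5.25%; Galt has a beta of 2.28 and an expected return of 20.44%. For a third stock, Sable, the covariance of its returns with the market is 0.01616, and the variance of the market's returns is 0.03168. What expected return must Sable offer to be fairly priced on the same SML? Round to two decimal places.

MRP = (20.44% − 5.25%) / (2.28 − 0.47) = 8.3923%
R_f = 5.25% − 0.47 × 8.3923% = 1.3056%
β_Sable = Cov / Var(R_m) = 0.01616 / 0.03168 = 0.5101
E(R_Sable) = R_f + β × MRP = 1.3056% + 0.5101 × 8.3923% = 5.59%

5.59%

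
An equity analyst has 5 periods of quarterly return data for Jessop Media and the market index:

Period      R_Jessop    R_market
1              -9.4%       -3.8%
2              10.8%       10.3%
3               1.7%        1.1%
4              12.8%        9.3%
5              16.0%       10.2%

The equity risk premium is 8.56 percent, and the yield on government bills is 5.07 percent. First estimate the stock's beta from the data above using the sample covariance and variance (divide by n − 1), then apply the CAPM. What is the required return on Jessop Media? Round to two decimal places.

Mean R_i = (-9.4 + 10.8 + 1.7 + 12.8 + 16.0) / 5 = 6.3800%
Mean R_m = (-3.8 + 10.3 + 1.1 + 9.3 + 10.2) / 5 = 5.4200%
Σ(R_i − R̄_i)(R_m − R̄_m) = 258.1720  ⇒  Cov = 258.1720 / 4 = 64.5430
Σ(R_m − R̄_m)² = 165.3880  ⇒  Var(R_m) = 165.3880 / 4 = 41.3470
β = Cov / Var(R_m) = 64.5430 / 41.3470 = 1.5610
E(R) = R_f + β × MRP = 5.07% + 1.5610 × 8.56% = 18.43%

18.43%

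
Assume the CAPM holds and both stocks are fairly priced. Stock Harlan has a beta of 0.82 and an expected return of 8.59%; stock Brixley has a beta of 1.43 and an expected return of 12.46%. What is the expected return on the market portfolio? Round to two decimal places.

9.73%

Both satisfy E(R) = R_f + β·MRP, so the slope of the SML is
MRP = (12.46% − 8.59%) / (1.43 − 0.82) = 3.87% / 0.61 = 6.3443%
R_f = E(R_Harlan) − β_Harlan·MRP = 8.59% − 0.82 × 6.3443% = 3.3877%
E(R_m) = R_f + MRP = 3.3877% + 6.3443% = 9.73%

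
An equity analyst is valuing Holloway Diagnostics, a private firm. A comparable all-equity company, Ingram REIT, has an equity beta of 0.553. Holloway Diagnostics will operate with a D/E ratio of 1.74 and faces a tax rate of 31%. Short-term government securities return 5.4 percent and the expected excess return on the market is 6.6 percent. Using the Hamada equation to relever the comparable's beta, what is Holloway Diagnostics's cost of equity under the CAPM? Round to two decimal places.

13.43%

β_L = β_U × [1 + (1 − t)(D/E)] = 0.553 × [1 + (1 − 0.31) × 1.74]
    = 0.553 × [1 + 0.69 × 1.74] = 0.553 × 2.2006 = 1.2169
E(R) = R_f + β_L × MRP = 5.4% + 1.2169 × 6.6% = 13.43%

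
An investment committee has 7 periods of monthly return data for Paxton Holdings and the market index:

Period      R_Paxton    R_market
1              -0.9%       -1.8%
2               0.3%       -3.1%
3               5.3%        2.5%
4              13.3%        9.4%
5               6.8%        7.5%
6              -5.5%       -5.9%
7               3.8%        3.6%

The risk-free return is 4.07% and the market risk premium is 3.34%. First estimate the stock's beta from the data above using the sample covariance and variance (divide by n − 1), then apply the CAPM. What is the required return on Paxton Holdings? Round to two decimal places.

7.51%

Mean R_i = (-0.9 + 0.3 + 5.3 + 13.3 + 6.8 − 5.5 + 3.8) / 7 = 3.3000%
Mean R_m = (-1.8 − 3.1 + 2.5 + 9.4 + 7.5 − 5.9 + 3.6) / 7 = 1.7429%
Σ(R_i − R̄_i)(R_m − R̄_m) = 195.8300  ⇒  Cov = 195.8300 / 6 = 32.6383
Σ(R_m − R̄_m)² = 190.2171  ⇒  Var(R_m) = 190.2171 / 6 = 31.7029
β = Cov / Var(R_m) = 32.6383 / 31.7029 = 1.0295
E(R) = R_f + β × MRP = 4.07% + 1.0295 × 3.34% = 7.51%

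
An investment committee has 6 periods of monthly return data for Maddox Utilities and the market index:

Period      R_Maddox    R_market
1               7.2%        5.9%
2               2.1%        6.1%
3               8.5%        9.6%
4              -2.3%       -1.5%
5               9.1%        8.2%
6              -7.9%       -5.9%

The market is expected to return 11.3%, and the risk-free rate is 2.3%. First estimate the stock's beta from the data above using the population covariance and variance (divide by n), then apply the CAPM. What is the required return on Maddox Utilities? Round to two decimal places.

Mean R_i = (7.2 + 2.1 + 8.5 − 2.3 + 9.1 − 7.9) / 6 = 2.7833%
Mean R_m = (5.9 + 6.1 + 9.6 − 1.5 + 8.2 − 5.9) / 6 = 3.7333%
Σ(R_i − R̄_i)(R_m − R̄_m) = 199.2233  ⇒  Cov = 199.2233 / 6 = 33.2039
Σ(R_m − R̄_m)² = 184.8533  ⇒  Var(R_m) = 184.8533 / 6 = 30.8089
β = Cov / Var(R_m) = 33.2039 / 30.8089 = 1.0777
MRP = 11.3% − 2.3% = 9.00%
E(R) = R_f + β × MRP = 2.3% + 1.0777 × 9.0% = 12.00%

12.00%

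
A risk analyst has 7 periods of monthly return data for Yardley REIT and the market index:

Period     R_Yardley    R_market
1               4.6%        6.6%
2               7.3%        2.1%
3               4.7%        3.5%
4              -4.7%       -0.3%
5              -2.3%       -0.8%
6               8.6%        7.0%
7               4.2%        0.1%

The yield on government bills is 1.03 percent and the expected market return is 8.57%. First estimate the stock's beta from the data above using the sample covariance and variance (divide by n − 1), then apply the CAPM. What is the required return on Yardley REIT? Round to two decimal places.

9.19%

Mean R_i = (4.6 + 7.3 + 4.7 − 4.7 − 2.3 + 8.6 + 4.2) / 7 = 3.2000%
Mean R_m = (6.6 + 2.1 + 3.5 − 0.3 − 0.8 + 7.0 + 0.1) / 7 = 2.6000%
Σ(R_i − R̄_i)(R_m − R̄_m) = 67.7700  ⇒  Cov = 67.7700 / 6 = 11.2950
Σ(R_m − R̄_m)² = 62.6400  ⇒  Var(R_m) = 62.6400 / 6 = 10.4400
β = Cov / Var(R_m) = 11.2950 / 10.4400 = 1.0819
MRP = 8.57% − 1.03% = 7.54%
E(R) = R_f + β × MRP = 1.03% + 1.0819 × 7.54% = 9.19%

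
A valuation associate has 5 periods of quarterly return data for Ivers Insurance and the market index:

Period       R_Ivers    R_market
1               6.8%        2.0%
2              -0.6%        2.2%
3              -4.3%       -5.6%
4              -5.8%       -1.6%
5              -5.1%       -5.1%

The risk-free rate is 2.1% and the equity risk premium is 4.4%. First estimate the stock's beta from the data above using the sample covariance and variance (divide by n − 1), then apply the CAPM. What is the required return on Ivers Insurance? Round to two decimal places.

Mean R_i = (6.8 − 0.6 − 4.3 − 5.8 − 5.1) / 5 = -1.8000%
Mean R_m = (2.0 + 2.2 − 5.6 − 1.6 − 5.1) / 5 = -1.6200%
Σ(R_i − R̄_i)(R_m − R̄_m) = 57.0700  ⇒  Cov = 57.0700 / 4 = 14.2675
Σ(R_m − R̄_m)² = 55.6480  ⇒  Var(R_m) = 55.6480 / 4 = 13.9120
β = Cov / Var(R_m) = 14.2675 / 13.9120 = 1.0256
E(R) = R_f + β × MRP = 2.1% + 1.0256 × 4.4% = 6.61%

6.61%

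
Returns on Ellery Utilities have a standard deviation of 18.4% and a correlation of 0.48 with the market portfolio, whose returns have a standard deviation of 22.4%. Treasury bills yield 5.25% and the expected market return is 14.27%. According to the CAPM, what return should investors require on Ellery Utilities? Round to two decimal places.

β = ρ × σ_i / σ_m = 0.48 × 18.4% / 22.4% = 0.3943
MRP = 14.27% − 5.25% = 9.02%
E(R) = 5.25% + 0.3943 × 9.02% = 8.81%

8.81%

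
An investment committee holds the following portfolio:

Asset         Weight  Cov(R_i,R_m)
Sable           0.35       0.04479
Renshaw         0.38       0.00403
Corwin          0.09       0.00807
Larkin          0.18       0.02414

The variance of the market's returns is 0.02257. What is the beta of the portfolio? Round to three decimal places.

β_Sable = 0.04479 / 0.02257 = 1.9845
β_Renshaw = 0.00403 / 0.02257 = 0.1786
β_Corwin = 0.00807 / 0.02257 = 0.3576
β_Larkin = 0.02414 / 0.02257 = 1.0696
β_P = Σ w_i β_i = 0.35×1.9845 + 0.38×0.1786 + 0.09×0.3576 + 0.18×1.0696 = 0.9872

0.987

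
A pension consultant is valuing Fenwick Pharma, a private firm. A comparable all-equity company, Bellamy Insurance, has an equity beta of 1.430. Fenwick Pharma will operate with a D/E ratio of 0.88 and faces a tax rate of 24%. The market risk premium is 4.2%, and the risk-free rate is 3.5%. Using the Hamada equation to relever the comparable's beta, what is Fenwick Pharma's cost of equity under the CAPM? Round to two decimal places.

13.52%

β_L = β_U × [1 + (1 − t)(D/E)] = 1.430 × [1 + (1 − 0.24) × 0.88]
    = 1.430 × [1 + 0.76 × 0.88] = 1.430 × 1.6688 = 2.3864
E(R) = R_f + β_L × MRP = 3.5% + 2.3864 × 4.2% = 13.52%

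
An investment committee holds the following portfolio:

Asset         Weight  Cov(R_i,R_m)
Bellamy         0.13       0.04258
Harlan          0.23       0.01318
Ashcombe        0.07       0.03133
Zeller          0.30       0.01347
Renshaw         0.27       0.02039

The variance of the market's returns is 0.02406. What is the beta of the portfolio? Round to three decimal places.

β_Bellamy = 0.04258 / 0.02406 = 1.7697
β_Harlan = 0.01318 / 0.02406 = 0.5478
β_Ashcombe = 0.03133 / 0.02406 = 1.3022
β_Zeller = 0.01347 / 0.02406 = 0.5599
β_Renshaw = 0.02039 / 0.02406 = 0.8475
β_P = Σ w_i β_i = 0.13×1.7697 + 0.23×0.5478 + 0.07×1.3022 + 0.30×0.5599 + 0.27×0.8475 = 0.8440

0.844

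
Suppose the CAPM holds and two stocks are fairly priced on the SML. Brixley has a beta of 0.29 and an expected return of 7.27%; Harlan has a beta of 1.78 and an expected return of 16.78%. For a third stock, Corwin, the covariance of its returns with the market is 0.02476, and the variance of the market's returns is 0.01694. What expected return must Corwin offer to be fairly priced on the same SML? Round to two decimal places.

MRP = (16.78% − 7.27%) / (1.78 − 0.29) = 6.3826%
R_f = 7.27% − 0.29 × 6.3826% = 5.4190%
β_Corwin = Cov / Var(R_m) = 0.02476 / 0.01694 = 1.4616
E(R_Corwin) = R_f + β × MRP = 5.4190% + 1.4616 × 6.3826% = 14.75%

14.75%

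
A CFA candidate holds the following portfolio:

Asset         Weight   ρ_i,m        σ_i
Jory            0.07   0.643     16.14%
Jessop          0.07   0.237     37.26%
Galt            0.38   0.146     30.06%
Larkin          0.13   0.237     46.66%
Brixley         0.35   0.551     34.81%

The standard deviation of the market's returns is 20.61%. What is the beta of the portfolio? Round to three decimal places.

β_Jory = 0.643 × 16.14% / 20.61% = 0.5035
β_Jessop = 0.237 × 37.26% / 20.61% = 0.4285
β_Galt = 0.146 × 30.06% / 20.61% = 0.2129
β_Larkin = 0.237 × 46.66% / 20.61% = 0.5366
β_Brixley = 0.551 × 34.81% / 20.61% = 0.9306
β_P = Σ w_i β_i = 0.07×0.5035 + 0.07×0.4285 + 0.38×0.2129 + 0.13×0.5366 + 0.35×0.9306 = 0.5416

0.542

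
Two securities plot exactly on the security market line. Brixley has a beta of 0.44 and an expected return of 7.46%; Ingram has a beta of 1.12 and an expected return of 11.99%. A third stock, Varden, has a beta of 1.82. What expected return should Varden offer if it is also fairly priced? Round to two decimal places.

16.65%

MRP (SML slope) = (11.99% − 7.46%) / (1.12 − 0.44) = 4.53% / 0.68 = 6.6618%
R_f (intercept) = 7.46% − 0.44 × 6.6618% = 4.5288%
E(R_Varden) = R_f + β × MRP = 4.5288% + 1.82 × 6.6618% = 16.65%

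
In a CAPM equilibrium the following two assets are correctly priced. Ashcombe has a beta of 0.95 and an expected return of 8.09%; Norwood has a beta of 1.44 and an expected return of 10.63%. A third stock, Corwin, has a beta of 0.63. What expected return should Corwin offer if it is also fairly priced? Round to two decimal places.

MRP (SML slope) = (10.63% − 8.09%) / (1.44 − 0.95) = 2.54% / 0.49 = 5.1837%
R_f (intercept) = 8.09% − 0.95 × 5.1837% = 3.1655%
E(R_Corwin) = R_f + β × MRP = 3.1655% + 0.63 × 5.1837% = 6.43%

6.43%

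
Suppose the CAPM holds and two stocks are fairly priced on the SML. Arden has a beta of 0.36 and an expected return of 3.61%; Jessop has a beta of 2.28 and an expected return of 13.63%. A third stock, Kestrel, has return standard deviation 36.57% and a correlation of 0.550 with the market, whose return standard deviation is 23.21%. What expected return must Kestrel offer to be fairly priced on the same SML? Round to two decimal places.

MRP = (13.63% − 3.61%) / (2.28 − 0.36) = 5.2188%
R_f = 3.61% − 0.36 × 5.2188% = 1.7312%
β_Kestrel = ρ·σ_i/σ_m = 0.550 × 36.57 / 23.21 = 0.8666
E(R_Kestrel) = R_f + β × MRP = 1.7312% + 0.8666 × 5.2188% = 6.25%

6.25%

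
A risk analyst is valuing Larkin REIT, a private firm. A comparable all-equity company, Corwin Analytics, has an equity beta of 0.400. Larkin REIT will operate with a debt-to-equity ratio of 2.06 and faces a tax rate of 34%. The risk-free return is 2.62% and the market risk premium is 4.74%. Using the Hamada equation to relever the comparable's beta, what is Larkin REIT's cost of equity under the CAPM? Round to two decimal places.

7.09%

β_L = β_U × [1 + (1 − t)(D/E)] = 0.400 × [1 + (1 − 0.34) × 2.06]
    = 0.400 × [1 + 0.66 × 2.06] = 0.400 × 2.3596 = 0.9438
E(R) = R_f + β_L × MRP = 2.62% + 0.9438 × 4.74% = 7.09%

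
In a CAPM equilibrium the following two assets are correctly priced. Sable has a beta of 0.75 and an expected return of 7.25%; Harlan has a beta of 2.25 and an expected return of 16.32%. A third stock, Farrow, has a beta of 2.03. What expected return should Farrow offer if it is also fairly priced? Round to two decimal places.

14.99%

MRP (SML slope) = (16.32% − 7.25%) / (2.25 − 0.75) = 9.07% / 1.50 = 6.0467%
R_f (intercept) = 7.25% − 0.75 × 6.0467% = 2.7150%
E(R_Farrow) = R_f + β × MRP = 2.7150% + 2.03 × 6.0467% = 14.99%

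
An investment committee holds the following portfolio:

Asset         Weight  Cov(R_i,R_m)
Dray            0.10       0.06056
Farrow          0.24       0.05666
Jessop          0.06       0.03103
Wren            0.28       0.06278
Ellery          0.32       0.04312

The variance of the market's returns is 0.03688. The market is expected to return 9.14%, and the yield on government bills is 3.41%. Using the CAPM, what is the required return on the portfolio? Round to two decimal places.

11.63%

β_Dray = 0.06056 / 0.03688 = 1.6421
β_Farrow = 0.05666 / 0.03688 = 1.5363
β_Jessop = 0.03103 / 0.03688 = 0.8414
β_Wren = 0.06278 / 0.03688 = 1.7023
β_Ellery = 0.04312 / 0.03688 = 1.1692
β_P = Σ w_i β_i = 0.10×1.6421 + 0.24×1.5363 + 0.06×0.8414 + 0.28×1.7023 + 0.32×1.1692 = 1.4342
MRP = 9.14% − 3.41% = 5.73%
E(R_P) = R_f + β_P × MRP = 3.41% + 1.4342 × 5.73% = 11.63%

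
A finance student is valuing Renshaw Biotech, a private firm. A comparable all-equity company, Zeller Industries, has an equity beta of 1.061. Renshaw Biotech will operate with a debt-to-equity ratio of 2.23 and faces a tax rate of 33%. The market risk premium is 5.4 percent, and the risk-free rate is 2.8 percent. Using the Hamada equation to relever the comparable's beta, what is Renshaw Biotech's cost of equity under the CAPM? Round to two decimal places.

β_L = β_U × [1 + (1 − t)(D/E)] = 1.061 × [1 + (1 − 0.33) × 2.23]
    = 1.061 × [1 + 0.67 × 2.23] = 1.061 × 2.4941 = 2.6462
E(R) = R_f + β_L × MRP = 2.8% + 2.6462 × 5.4% = 17.09%

17.09%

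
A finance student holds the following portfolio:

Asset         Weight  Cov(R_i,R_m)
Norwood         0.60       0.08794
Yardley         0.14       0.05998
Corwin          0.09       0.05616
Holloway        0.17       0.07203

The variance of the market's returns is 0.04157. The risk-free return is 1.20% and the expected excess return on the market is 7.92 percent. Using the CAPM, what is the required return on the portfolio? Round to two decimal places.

16.15%

β_Norwood = 0.08794 / 0.04157 = 2.1155
β_Yardley = 0.05998 / 0.04157 = 1.4429
β_Corwin = 0.05616 / 0.04157 = 1.3510
β_Holloway = 0.07203 / 0.04157 = 1.7327
β_P = Σ w_i β_i = 0.60×2.1155 + 0.14×1.4429 + 0.09×1.3510 + 0.17×1.7327 = 1.8875
E(R_P) = R_f + β_P × MRP = 1.20% + 1.8875 × 7.92% = 16.15%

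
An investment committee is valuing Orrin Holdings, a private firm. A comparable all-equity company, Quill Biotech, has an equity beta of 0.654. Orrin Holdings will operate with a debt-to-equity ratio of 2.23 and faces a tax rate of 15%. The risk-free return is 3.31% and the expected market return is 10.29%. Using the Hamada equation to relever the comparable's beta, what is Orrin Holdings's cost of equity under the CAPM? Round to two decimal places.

β_L = β_U × [1 + (1 − t)(D/E)] = 0.654 × [1 + (1 − 0.15) × 2.23]
    = 0.654 × [1 + 0.85 × 2.23] = 0.654 × 2.8955 = 1.8937
MRP = 10.29% − 3.31% = 6.98%
E(R) = R_f + β_L × MRP = 3.31% + 1.8937 × 6.98% = 16.53%

16.53%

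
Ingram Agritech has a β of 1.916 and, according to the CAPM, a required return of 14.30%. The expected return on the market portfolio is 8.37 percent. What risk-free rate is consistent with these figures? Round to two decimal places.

E(R) = R_f + β(E(R_m) − R_f) = R_f(1 − β) + β·E(R_m)
14.30% = R_f × (1 − 1.916) + 1.916 × 8.37%
14.30% = R_f × -0.916 + 16.03692%
R_f = (14.30% − 16.03692%) / -0.916 = 1.90%

1.90%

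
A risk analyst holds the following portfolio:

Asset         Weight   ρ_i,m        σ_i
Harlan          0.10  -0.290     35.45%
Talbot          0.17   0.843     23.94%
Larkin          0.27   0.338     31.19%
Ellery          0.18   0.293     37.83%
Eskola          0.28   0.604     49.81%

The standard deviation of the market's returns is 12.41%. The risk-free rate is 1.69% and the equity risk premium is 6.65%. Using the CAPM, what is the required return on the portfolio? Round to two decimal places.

10.09%

β_Harlan = -0.290 × 35.45% / 12.41% = -0.8284
β_Talbot = 0.843 × 23.94% / 12.41% = 1.6262
β_Larkin = 0.338 × 31.19% / 12.41% = 0.8495
β_Ellery = 0.293 × 37.83% / 12.41% = 0.8932
β_Eskola = 0.604 × 49.81% / 12.41% = 2.4243
β_P = Σ w_i β_i = 0.10×-0.8284 + 0.17×1.6262 + 0.27×0.8495 + 0.18×0.8932 + 0.28×2.4243 = 1.2626
E(R_P) = R_f + β_P × MRP = 1.69% + 1.2626 × 6.65% = 10.09%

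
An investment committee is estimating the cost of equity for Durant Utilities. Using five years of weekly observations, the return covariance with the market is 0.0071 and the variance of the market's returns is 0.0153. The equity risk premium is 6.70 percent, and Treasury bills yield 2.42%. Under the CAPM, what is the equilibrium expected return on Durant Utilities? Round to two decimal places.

5.53%

β = Cov(R_i, R_m) / Var(R_m) = 0.0071 / 0.0153 = 0.4641
E(R) = R_f + β × MRP = 2.42% + 0.4641 × 6.70% = 5.53%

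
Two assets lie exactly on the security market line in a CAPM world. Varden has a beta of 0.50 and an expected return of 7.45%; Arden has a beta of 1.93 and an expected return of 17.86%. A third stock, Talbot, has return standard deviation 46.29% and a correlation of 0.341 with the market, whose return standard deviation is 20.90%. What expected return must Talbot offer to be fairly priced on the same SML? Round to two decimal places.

MRP = (17.86% − 7.45%) / (1.93 − 0.50) = 7.2797%
R_f = 7.45% − 0.50 × 7.2797% = 3.8102%
β_Talbot = ρ·σ_i/σ_m = 0.341 × 46.29 / 20.90 = 0.7553
E(R_Talbot) = R_f + β × MRP = 3.8102% + 0.7553 × 7.2797% = 9.31%

9.31%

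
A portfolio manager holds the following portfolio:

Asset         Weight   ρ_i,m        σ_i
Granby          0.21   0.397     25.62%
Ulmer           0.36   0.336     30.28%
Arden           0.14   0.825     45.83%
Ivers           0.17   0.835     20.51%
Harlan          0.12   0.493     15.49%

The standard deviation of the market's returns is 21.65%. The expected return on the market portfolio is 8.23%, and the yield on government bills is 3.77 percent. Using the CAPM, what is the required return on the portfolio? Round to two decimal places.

β_Granby = 0.397 × 25.62% / 21.65% = 0.4698
β_Ulmer = 0.336 × 30.28% / 21.65% = 0.4699
β_Arden = 0.825 × 45.83% / 21.65% = 1.7464
β_Ivers = 0.835 × 20.51% / 21.65% = 0.7910
β_Harlan = 0.493 × 15.49% / 21.65% = 0.3527
β_P = Σ w_i β_i = 0.21×0.4698 + 0.36×0.4699 + 0.14×1.7464 + 0.17×0.7910 + 0.12×0.3527 = 0.6891
MRP = 8.23% − 3.77% = 4.46%
E(R_P) = R_f + β_P × MRP = 3.77% + 0.6891 × 4.46% = 6.84%

6.84%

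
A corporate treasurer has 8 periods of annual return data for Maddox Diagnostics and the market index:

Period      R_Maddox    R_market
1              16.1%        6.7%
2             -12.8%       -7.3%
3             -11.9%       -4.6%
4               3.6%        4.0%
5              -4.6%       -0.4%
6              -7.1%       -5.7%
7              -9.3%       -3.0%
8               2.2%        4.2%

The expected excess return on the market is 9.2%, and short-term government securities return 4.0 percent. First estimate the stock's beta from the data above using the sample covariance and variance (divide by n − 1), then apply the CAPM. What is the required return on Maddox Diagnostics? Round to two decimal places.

Mean R_i = (16.1 − 12.8 − 11.9 + 3.6 − 4.6 − 7.1 − 9.3 + 2.2) / 8 = -2.9750%
Mean R_m = (6.7 − 7.3 − 4.6 + 4.0 − 0.4 − 5.7 − 3.0 + 4.2) / 8 = -0.7625%
Σ(R_i − R̄_i)(R_m − R̄_m) = 331.7525  ⇒  Cov = 331.7525 / 7 = 47.3932
Σ(R_m − R̄_m)² = 189.9788  ⇒  Var(R_m) = 189.9788 / 7 = 27.1398
β = Cov / Var(R_m) = 47.3932 / 27.1398 = 1.7463
E(R) = R_f + β × MRP = 4.0% + 1.7463 × 9.2% = 20.07%

20.07%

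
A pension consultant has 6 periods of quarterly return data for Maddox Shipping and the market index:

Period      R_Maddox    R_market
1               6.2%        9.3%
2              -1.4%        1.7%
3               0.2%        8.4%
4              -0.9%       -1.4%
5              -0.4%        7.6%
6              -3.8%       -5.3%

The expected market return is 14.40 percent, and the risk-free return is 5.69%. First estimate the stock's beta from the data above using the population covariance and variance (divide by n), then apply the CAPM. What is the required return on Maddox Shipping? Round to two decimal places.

Mean R_i = (6.2 − 1.4 + 0.2 − 0.9 − 0.4 − 3.8) / 6 = -0.0167%
Mean R_m = (9.3 + 1.7 + 8.4 − 1.4 + 7.6 − 5.3) / 6 = 3.3833%
Σ(R_i − R̄_i)(R_m − R̄_m) = 75.6583  ⇒  Cov = 75.6583 / 6 = 12.6097
Σ(R_m − R̄_m)² = 179.0683  ⇒  Var(R_m) = 179.0683 / 6 = 29.8447
β = Cov / Var(R_m) = 12.6097 / 29.8447 = 0.4225
MRP = 14.40% − 5.69% = 8.71%
E(R) = R_f + β × MRP = 5.69% + 0.4225 × 8.71% = 9.37%

9.37%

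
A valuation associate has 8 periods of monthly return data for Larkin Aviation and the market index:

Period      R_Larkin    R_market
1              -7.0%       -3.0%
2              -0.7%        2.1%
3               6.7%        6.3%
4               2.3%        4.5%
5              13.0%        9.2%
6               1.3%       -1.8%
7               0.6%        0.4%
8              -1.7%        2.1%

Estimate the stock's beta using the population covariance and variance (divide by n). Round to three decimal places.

1.285

Mean R_i = (-7.0 − 0.7 + 6.7 + 2.3 + 13.0 + 1.3 + 0.6 − 1.7) / 8 = 1.8125%
Mean R_m = (-3.0 + 2.1 + 6.3 + 4.5 + 9.2 − 1.8 + 0.4 + 2.1) / 8 = 2.4750%
Σ(R_i − R̄_i)(R_m − R̄_m) = 150.1325  ⇒  Cov = 150.1325 / 8 = 18.7666
Σ(R_m − R̄_m)² = 116.7950  ⇒  Var(R_m) = 116.7950 / 8 = 14.5994
β = Cov / Var(R_m) = 18.7666 / 14.5994 = 1.2854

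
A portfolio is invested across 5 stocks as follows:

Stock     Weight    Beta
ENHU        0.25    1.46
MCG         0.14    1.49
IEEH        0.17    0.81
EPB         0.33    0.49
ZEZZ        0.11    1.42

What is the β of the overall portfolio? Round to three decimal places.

1.029

β_P = Σ w_i β_i = 0.25×1.46 + 0.14×1.49 + 0.17×0.81 + 0.33×0.49 + 0.11×1.42 = 1.0292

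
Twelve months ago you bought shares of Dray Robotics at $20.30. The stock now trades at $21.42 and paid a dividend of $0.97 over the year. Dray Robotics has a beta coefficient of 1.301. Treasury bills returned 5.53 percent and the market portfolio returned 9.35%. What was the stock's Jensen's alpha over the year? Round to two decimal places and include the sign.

-0.20%

Realised HPR = (P1 + D1 − P0) / P0 = (21.42 + 0.97 − 20.30) / 20.30 = 2.09 / 20.30 = 10.2956%
MRP = 9.35% − 5.53% = 3.82%
CAPM required = R_f + β·MRP = 5.53% + 1.301 × 3.82% = 10.49982%
α = realised − required = 10.2956% − 10.49982% = -0.20%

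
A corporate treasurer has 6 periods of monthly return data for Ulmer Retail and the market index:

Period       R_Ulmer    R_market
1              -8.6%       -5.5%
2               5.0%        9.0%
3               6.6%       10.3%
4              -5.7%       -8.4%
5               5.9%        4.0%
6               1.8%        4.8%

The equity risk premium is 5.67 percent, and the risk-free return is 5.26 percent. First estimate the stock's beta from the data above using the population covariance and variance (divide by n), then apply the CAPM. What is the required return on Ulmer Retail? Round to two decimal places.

9.68%

Mean R_i = (-8.6 + 5.0 + 6.6 − 5.7 + 5.9 + 1.8) / 6 = 0.8333%
Mean R_m = (-5.5 + 9.0 + 10.3 − 8.4 + 4.0 + 4.8) / 6 = 2.3667%
Σ(R_i − R̄_i)(R_m − R̄_m) = 228.5667  ⇒  Cov = 228.5667 / 6 = 38.0945
Σ(R_m − R̄_m)² = 293.3333  ⇒  Var(R_m) = 293.3333 / 6 = 48.8889
β = Cov / Var(R_m) = 38.0945 / 48.8889 = 0.7792
E(R) = R_f + β × MRP = 5.26% + 0.7792 × 5.67% = 9.68%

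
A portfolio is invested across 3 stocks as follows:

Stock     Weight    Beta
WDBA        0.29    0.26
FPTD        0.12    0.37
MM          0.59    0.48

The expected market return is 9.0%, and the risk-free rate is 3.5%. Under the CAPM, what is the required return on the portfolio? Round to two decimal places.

β_P = Σ w_i β_i = 0.29×0.26 + 0.12×0.37 + 0.59×0.48 = 0.4030
MRP = 9.0% − 3.5% = 5.50%
E(R_P) = R_f + β_P × MRP = 3.5% + 0.4030 × 5.5% = 5.72%

5.72%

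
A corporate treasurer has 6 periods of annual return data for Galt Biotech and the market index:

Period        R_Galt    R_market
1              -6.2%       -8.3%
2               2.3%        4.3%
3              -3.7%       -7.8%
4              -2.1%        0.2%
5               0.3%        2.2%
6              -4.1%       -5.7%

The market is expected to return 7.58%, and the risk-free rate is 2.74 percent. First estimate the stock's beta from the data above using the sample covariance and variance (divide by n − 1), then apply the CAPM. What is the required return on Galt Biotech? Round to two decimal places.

5.36%

Mean R_i = (-6.2 + 2.3 − 3.7 − 2.1 + 0.3 − 4.1) / 6 = -2.2500%
Mean R_m = (-8.3 + 4.3 − 7.8 + 0.2 + 2.2 − 5.7) / 6 = -2.5167%
Σ(R_i − R̄_i)(R_m − R̄_m) = 79.8450  ⇒  Cov = 79.8450 / 5 = 15.9690
Σ(R_m − R̄_m)² = 147.5883  ⇒  Var(R_m) = 147.5883 / 5 = 29.5177
β = Cov / Var(R_m) = 15.9690 / 29.5177 = 0.5410
MRP = 7.58% − 2.74% = 4.84%
E(R) = R_f + β × MRP = 2.74% + 0.5410 × 4.84% = 5.36%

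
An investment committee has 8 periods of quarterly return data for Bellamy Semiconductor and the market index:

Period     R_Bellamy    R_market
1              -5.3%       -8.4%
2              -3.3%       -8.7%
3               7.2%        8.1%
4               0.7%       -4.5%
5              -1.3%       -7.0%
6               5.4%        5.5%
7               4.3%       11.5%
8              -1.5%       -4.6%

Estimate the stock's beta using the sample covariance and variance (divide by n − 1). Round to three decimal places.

0.503

Mean R_i = (-5.3 − 3.3 + 7.2 + 0.7 − 1.3 + 5.4 + 4.3 − 1.5) / 8 = 0.7750%
Mean R_m = (-8.4 − 8.7 + 8.1 − 4.5 − 7.0 + 5.5 + 11.5 − 4.6) / 8 = -1.0125%
Σ(R_i − R̄_i)(R_m − R̄_m) = 229.8275  ⇒  Cov = 229.8275 / 7 = 32.8325
Σ(R_m − R̄_m)² = 456.5688  ⇒  Var(R_m) = 456.5688 / 7 = 65.2241
β = Cov / Var(R_m) = 32.8325 / 65.2241 = 0.5034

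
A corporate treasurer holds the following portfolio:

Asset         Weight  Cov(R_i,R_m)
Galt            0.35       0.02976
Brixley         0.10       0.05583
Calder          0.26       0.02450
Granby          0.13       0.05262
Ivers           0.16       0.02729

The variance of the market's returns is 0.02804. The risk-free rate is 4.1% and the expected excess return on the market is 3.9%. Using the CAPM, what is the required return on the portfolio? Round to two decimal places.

β_Galt = 0.02976 / 0.02804 = 1.0613
β_Brixley = 0.05583 / 0.02804 = 1.9911
β_Calder = 0.02450 / 0.02804 = 0.8738
β_Granby = 0.05262 / 0.02804 = 1.8766
β_Ivers = 0.02729 / 0.02804 = 0.9733
β_P = Σ w_i β_i = 0.35×1.0613 + 0.10×1.9911 + 0.26×0.8738 + 0.13×1.8766 + 0.16×0.9733 = 1.1974
E(R_P) = R_f + β_P × MRP = 4.1% + 1.1974 × 3.9% = 8.77%

8.77%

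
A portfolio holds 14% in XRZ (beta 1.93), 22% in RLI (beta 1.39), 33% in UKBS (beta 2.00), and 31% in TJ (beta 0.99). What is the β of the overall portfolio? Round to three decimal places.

1.543

β_P = Σ w_i β_i = 0.14×1.93 + 0.22×1.39 + 0.33×2.00 + 0.31×0.99 = 1.5429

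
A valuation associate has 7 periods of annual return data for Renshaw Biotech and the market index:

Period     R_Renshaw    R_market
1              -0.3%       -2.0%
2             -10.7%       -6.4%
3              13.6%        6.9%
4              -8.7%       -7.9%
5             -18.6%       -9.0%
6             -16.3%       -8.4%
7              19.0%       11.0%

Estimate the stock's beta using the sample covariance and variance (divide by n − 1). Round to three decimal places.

Mean R_i = (-0.3 − 10.7 + 13.6 − 8.7 − 18.6 − 16.3 + 19.0) / 7 = -3.1429%
Mean R_m = (-2.0 − 6.4 + 6.9 − 7.9 − 9.0 − 8.4 + 11.0) / 7 = -2.2571%
Σ(R_i − R̄_i)(R_m − R̄_m) = 695.3129  ⇒  Cov = 695.3129 / 6 = 115.8855
Σ(R_m − R̄_m)² = 391.8771  ⇒  Var(R_m) = 391.8771 / 6 = 65.3129
β = Cov / Var(R_m) = 115.8855 / 65.3129 = 1.7743

1.774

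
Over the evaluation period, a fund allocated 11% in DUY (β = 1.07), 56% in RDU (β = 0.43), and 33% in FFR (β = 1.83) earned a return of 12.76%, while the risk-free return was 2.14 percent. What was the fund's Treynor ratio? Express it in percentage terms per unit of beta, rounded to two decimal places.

11.03%

β_P = 0.11×1.07 + 0.56×0.43 + 0.33×1.83 = 0.9624
Treynor = (R_P − R_f) / β_P = (12.76% − 2.14%) / 0.9624 = 10.62% / 0.9624 = 11.03%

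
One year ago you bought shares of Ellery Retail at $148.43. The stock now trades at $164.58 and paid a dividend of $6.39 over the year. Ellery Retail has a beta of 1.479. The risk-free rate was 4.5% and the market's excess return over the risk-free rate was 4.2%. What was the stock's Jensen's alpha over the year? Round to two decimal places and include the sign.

+4.47%

Realised HPR = (P1 + D1 − P0) / P0 = (164.58 + 6.39 − 148.43) / 148.43 = 22.54 / 148.43 = 15.1856%
CAPM required = R_f + β·MRP = 4.5% + 1.479 × 4.2% = 10.7118%
α = realised − required = 15.1856% − 10.7118% = +4.47%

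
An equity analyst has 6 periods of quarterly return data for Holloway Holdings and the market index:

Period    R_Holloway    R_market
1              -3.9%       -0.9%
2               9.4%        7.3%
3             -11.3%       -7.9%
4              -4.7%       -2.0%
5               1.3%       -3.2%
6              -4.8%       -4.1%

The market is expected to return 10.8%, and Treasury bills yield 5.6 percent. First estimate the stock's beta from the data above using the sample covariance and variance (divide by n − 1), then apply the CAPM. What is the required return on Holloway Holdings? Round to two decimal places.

12.14%

Mean R_i = (-3.9 + 9.4 − 11.3 − 4.7 + 1.3 − 4.8) / 6 = -2.3333%
Mean R_m = (-0.9 + 7.3 − 7.9 − 2.0 − 3.2 − 4.1) / 6 = -1.8000%
Σ(R_i − R̄_i)(R_m − R̄_m) = 161.1200  ⇒  Cov = 161.1200 / 5 = 32.2240
Σ(R_m − R̄_m)² = 128.1200  ⇒  Var(R_m) = 128.1200 / 5 = 25.6240
β = Cov / Var(R_m) = 32.2240 / 25.6240 = 1.2576
MRP = 10.8% − 5.6% = 5.20%
E(R) = R_f + β × MRP = 5.6% + 1.2576 × 5.2% = 12.14%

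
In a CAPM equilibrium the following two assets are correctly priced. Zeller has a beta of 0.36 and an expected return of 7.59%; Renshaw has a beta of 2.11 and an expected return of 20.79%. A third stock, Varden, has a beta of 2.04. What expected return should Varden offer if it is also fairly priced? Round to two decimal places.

MRP (SML slope) = (20.79% − 7.59%) / (2.11 − 0.36) = 13.20% / 1.75 = 7.5429%
R_f (intercept) = 7.59% − 0.36 × 7.5429% = 4.8746%
E(R_Varden) = R_f + β × MRP = 4.8746% + 2.04 × 7.5429% = 20.26%

20.26%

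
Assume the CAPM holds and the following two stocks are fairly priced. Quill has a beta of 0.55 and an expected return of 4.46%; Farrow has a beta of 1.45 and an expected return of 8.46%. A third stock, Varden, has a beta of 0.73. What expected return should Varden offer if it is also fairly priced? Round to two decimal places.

5.26%

MRP (SML slope) = (8.46% − 4.46%) / (1.45 − 0.55) = 4.00% / 0.90 = 4.4444%
R_f (intercept) = 4.46% − 0.55 × 4.4444% = 2.0156%
E(R_Varden) = R_f + β × MRP = 2.0156% + 0.73 × 4.4444% = 5.26%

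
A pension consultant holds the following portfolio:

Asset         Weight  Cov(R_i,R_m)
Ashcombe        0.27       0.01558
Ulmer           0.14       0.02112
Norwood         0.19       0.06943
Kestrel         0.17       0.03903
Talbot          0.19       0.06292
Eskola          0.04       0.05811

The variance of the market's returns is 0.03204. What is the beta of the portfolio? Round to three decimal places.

1.288

β_Ashcombe = 0.01558 / 0.03204 = 0.4863
β_Ulmer = 0.02112 / 0.03204 = 0.6592
β_Norwood = 0.06943 / 0.03204 = 2.1670
β_Kestrel = 0.03903 / 0.03204 = 1.2182
β_Talbot = 0.06292 / 0.03204 = 1.9638
β_Eskola = 0.05811 / 0.03204 = 1.8137
β_P = Σ w_i β_i = 0.27×0.4863 + 0.14×0.6592 + 0.19×2.1670 + 0.17×1.2182 + 0.19×1.9638 + 0.04×1.8137 = 1.2881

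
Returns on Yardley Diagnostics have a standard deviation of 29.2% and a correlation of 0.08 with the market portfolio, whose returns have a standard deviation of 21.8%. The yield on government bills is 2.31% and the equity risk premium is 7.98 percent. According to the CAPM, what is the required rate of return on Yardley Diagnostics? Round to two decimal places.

3.17%

β = ρ × σ_i / σ_m = 0.08 × 29.2% / 21.8% = 0.1072
E(R) = 2.31% + 0.1072 × 7.98% = 3.17%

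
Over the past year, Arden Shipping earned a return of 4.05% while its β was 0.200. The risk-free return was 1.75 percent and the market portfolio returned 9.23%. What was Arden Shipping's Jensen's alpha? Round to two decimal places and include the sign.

Market excess return = 9.23% − 1.75% = 7.48%
CAPM benchmark = R_f + β(R_m − R_f) = 1.75% + 0.200 × 7.48% = 3.24600%
α = actual − benchmark = 4.05% − 3.24600% = +0.80%

+0.80%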